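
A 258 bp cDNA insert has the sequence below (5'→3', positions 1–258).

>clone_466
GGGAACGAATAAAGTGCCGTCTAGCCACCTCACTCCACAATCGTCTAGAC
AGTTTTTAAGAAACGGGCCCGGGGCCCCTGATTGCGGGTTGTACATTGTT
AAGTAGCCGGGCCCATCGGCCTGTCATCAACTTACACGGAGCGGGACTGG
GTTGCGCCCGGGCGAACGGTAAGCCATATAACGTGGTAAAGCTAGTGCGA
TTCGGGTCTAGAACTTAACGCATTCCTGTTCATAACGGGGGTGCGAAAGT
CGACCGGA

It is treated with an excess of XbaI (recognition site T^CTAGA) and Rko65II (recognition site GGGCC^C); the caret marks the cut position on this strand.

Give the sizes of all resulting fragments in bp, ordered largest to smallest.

94, 51, 44, 37, 25, 7 bp

XbaI sites (TCTAGA) start at positions 44, 207.
XbaI cuts after the first base of each site, so after positions 44, 207.
Rko65II sites (GGGCCC) start at positions 65, 72, 109.
Rko65II cuts after base 5 of each site (before the last base), so after positions 69, 76, 113.
Combined cut positions: 44, 69, 76, 113, 207.
Linear molecule, 5 cuts → 6 fragments:
  1–44 → 44 bp
  45–69 → 25 bp
  70–76 → 7 bp
  77–113 → 37 bp
  114–207 → 94 bp
  208–258 → 51 bp
Sorted largest to smallest: 94, 51, 44, 37, 25, 7 bp.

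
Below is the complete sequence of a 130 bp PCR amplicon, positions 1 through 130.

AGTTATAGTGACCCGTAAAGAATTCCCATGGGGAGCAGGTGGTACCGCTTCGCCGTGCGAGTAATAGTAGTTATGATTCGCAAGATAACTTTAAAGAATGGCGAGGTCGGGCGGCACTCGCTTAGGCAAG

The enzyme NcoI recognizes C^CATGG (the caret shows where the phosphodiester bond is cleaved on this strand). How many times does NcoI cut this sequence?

1

CCATGG occurs starting at position 26.
NcoI cuts at 1 site.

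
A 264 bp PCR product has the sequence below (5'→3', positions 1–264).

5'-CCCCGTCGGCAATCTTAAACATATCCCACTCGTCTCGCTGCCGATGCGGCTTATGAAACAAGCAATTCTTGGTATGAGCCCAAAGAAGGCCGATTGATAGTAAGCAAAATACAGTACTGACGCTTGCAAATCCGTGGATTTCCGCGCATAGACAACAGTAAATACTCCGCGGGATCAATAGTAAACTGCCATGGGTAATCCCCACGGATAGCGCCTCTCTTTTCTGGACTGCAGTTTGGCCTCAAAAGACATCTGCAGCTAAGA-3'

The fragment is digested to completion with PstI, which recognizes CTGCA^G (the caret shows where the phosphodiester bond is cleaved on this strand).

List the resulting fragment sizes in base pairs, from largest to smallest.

PstI sites (CTGCAG) start at positions 229, 253.
PstI cuts after base 5 of each site (before the last base), so after positions 233, 257.
Linear molecule, 2 cuts → 3 fragments:
  1–233 → 233 bp
  234–257 → 24 bp
  258–264 → 7 bp
Sorted largest to smallest: 233, 24, 7 bp.

233, 24, 7 bp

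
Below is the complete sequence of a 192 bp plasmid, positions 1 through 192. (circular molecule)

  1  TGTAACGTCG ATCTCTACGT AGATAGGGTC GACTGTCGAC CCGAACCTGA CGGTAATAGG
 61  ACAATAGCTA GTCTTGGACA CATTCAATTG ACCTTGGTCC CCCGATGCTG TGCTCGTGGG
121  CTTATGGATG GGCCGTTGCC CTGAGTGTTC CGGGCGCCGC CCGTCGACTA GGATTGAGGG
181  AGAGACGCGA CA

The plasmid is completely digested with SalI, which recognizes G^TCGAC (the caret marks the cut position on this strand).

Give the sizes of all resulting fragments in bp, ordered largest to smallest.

SalI sites (GTCGAC) start at positions 28, 35, 163.
SalI cuts after the first base of each site, so after positions 28, 35, 163.
Circular molecule, 3 cuts → 3 fragments:
  29–35 → 7 bp
  36–163 → 128 bp
  164–192 then 1–28 → 29 + 28 = 57 bp
Sorted largest to smallest: 128, 57, 7 bp.

128, 57, 7 bp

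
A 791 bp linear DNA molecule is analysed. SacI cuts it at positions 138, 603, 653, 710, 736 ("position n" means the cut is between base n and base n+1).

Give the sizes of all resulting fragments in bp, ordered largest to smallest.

Linear molecule, 5 cuts → 6 fragments:
  138 − 0 = 138 bp
  603 − 138 = 465 bp
  653 − 603 = 50 bp
  710 − 653 = 57 bp
  736 − 710 = 26 bp
  791 − 736 = 55 bp
Sorted largest to smallest: 465, 138, 57, 55, 50, 26 bp.

465, 138, 57, 55, 50, 26 bp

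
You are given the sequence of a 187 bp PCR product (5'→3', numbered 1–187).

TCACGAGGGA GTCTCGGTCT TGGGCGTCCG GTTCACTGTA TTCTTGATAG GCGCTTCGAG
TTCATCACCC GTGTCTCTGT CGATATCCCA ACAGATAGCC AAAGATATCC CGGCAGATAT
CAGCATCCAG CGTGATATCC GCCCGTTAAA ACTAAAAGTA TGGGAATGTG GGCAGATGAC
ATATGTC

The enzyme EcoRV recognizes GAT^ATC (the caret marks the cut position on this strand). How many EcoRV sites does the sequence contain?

4

GATATC occurs starting at positions 82, 104, 116, 134.
EcoRV cuts at 4 sites.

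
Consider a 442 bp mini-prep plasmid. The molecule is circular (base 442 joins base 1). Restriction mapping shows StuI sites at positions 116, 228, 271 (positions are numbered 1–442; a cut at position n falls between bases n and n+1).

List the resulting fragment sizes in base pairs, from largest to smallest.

287, 112, 43 bp

Circular molecule, 3 cuts → 3 fragments:
  228 − 116 = 112 bp
  271 − 228 = 43 bp
  wrap: 442 − 271 + 116 = 287 bp
Sorted largest to smallest: 287, 112, 43 bp.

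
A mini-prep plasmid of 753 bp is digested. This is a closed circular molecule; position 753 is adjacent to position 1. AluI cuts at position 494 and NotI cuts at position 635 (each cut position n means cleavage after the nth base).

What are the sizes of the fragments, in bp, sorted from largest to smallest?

612, 141 bp

Combined cut positions (sorted): 494, 635.
Circular molecule, 2 cuts → 2 fragments:
  635 − 494 = 141 bp
  wrap: 753 − 635 + 494 = 612 bp
Sorted largest to smallest: 612, 141 bp.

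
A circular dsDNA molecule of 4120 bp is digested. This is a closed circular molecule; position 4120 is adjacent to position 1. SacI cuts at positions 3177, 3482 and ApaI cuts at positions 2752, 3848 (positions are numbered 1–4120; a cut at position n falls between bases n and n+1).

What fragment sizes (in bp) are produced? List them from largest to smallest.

Combined cut positions (sorted): 2752, 3177, 3482, 3848.
Circular molecule, 4 cuts → 4 fragments:
  3177 − 2752 = 425 bp
  3482 − 3177 = 305 bp
  3848 − 3482 = 366 bp
  wrap: 4120 − 3848 + 2752 = 3024 bp
Sorted largest to smallest: 3024, 425, 366, 305 bp.

3024, 425, 366, 305 bp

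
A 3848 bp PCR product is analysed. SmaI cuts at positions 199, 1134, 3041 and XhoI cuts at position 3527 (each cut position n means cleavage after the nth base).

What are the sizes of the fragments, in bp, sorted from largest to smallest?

1907, 935, 486, 321, 199 bp

Combined cut positions (sorted): 199, 1134, 3041, 3527.
Linear molecule, 4 cuts → 5 fragments:
  199 − 0 = 199 bp
  1134 − 199 = 935 bp
  3041 − 1134 = 1907 bp
  3527 − 3041 = 486 bp
  3848 − 3527 = 321 bp
Sorted largest to smallest: 1907, 935, 486, 321, 199 bp.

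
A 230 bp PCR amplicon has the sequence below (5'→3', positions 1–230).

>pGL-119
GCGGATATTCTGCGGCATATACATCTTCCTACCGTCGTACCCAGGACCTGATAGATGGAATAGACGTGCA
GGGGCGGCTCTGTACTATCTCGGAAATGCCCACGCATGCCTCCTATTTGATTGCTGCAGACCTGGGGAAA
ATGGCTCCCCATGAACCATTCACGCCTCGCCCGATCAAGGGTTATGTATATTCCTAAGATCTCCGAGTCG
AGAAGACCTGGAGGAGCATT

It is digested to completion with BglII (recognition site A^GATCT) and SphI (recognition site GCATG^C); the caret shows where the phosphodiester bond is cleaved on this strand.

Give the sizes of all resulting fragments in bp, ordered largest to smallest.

The BglII site (AGATCT) starts at position 197.
BglII cuts after the first base of each site, so after position 197.
The SphI site (GCATGC) starts at position 104.
SphI cuts after base 5 of each site (before the last base), so after position 108.
Combined cut positions: 108, 197.
Linear molecule, 2 cuts → 3 fragments:
  1–108 → 108 bp
  109–197 → 89 bp
  198–230 → 33 bp
Sorted largest to smallest: 108, 89, 33 bp.

108, 89, 33 bp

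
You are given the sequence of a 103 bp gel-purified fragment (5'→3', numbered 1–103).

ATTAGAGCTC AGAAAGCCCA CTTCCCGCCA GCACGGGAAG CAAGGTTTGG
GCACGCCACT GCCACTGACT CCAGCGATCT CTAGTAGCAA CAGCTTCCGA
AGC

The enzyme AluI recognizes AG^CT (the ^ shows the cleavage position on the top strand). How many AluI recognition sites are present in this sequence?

2

AGCT occurs starting at positions 6, 92.
AluI cuts at 2 sites.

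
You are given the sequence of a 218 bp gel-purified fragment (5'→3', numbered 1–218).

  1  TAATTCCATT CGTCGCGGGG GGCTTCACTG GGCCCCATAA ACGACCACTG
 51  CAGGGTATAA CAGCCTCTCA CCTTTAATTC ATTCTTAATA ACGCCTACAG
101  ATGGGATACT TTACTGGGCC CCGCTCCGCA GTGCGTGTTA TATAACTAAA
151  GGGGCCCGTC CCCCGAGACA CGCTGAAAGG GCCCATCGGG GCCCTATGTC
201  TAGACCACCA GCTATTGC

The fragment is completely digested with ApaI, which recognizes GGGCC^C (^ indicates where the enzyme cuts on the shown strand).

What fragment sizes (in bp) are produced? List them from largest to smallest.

86, 36, 34, 27, 25, 10 bp

ApaI sites (GGGCCC) start at positions 30, 116, 152, 179, 189.
ApaI cuts after base 5 of each site (before the last base), so after positions 34, 120, 156, 183, 193.
Linear molecule, 5 cuts → 6 fragments:
  1–34 → 34 bp
  35–120 → 86 bp
  121–156 → 36 bp
  157–183 → 27 bp
  184–193 → 10 bp
  194–218 → 25 bp
Sorted largest to smallest: 86, 36, 34, 27, 25, 10 bp.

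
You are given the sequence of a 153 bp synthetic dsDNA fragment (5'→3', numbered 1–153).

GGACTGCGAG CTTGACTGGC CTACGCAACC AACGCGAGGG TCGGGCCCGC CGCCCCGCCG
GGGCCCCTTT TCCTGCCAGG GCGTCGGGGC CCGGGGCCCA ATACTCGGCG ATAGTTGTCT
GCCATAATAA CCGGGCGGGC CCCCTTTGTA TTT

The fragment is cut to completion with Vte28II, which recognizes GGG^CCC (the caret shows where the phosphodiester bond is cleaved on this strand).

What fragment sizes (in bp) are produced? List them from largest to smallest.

45, 43, 26, 18, 14, 7 bp

Vte28II sites (GGGCCC) start at positions 43, 61, 87, 94, 137.
Vte28II cuts after base 3 of each site, so after positions 45, 63, 89, 96, 139.
Linear molecule, 5 cuts → 6 fragments:
  1–45 → 45 bp
  46–63 → 18 bp
  64–89 → 26 bp
  90–96 → 7 bp
  97–139 → 43 bp
  140–153 → 14 bp
Sorted largest to smallest: 45, 43, 26, 18, 14, 7 bp.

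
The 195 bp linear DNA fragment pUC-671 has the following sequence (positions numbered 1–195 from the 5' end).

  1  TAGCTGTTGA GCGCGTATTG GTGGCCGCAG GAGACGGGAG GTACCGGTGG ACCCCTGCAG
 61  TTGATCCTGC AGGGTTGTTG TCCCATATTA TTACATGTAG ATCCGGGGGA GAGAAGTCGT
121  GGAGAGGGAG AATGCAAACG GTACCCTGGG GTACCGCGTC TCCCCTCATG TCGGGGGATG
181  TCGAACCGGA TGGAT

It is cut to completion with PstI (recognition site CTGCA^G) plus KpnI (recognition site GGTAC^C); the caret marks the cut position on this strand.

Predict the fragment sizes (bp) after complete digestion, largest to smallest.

73, 44, 41, 15, 12, 10 bp

PstI sites (CTGCAG) start at positions 55, 67.
PstI cuts after base 5 of each site (before the last base), so after positions 59, 71.
KpnI sites (GGTACC) start at positions 40, 140, 150.
KpnI cuts after base 5 of each site (before the last base), so after positions 44, 144, 154.
Combined cut positions: 44, 59, 71, 144, 154.
Linear molecule, 5 cuts → 6 fragments:
  1–44 → 44 bp
  45–59 → 15 bp
  60–71 → 12 bp
  72–144 → 73 bp
  145–154 → 10 bp
  155–195 → 41 bp
Sorted largest to smallest: 73, 44, 41, 15, 12, 10 bp.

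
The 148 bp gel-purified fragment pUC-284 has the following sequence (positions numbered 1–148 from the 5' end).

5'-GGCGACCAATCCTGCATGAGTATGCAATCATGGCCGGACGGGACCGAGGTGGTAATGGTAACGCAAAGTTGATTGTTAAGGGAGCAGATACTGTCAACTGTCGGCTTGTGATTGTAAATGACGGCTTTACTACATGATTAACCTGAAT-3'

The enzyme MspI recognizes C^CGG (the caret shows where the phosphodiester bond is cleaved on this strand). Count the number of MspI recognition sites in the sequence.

CCGG occurs starting at position 34.
MspI cuts at 1 site.

1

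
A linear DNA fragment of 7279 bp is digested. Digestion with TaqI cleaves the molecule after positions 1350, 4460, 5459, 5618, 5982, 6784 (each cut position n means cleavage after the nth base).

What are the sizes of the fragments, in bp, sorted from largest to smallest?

3110, 1350, 999, 802, 495, 364, 159 bp

Linear molecule, 6 cuts → 7 fragments:
  1350 − 0 = 1350 bp
  4460 − 1350 = 3110 bp
  5459 − 4460 = 999 bp
  5618 − 5459 = 159 bp
  5982 − 5618 = 364 bp
  6784 − 5982 = 802 bp
  7279 − 6784 = 495 bp
Sorted largest to smallest: 3110, 1350, 999, 802, 495, 364, 159 bp.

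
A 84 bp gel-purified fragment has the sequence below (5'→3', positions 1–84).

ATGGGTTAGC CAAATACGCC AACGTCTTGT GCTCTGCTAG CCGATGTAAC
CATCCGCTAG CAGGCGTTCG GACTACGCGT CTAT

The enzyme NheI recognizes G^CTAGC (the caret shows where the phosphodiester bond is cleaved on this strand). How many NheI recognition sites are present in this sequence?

GCTAGC occurs starting at positions 36, 56.
NheI cuts at 2 sites.

2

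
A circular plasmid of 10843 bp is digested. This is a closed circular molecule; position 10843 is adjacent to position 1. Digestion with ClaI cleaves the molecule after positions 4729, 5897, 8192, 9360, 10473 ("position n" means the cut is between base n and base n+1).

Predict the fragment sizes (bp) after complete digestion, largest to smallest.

Circular molecule, 5 cuts → 5 fragments:
  5897 − 4729 = 1168 bp
  8192 − 5897 = 2295 bp
  9360 − 8192 = 1168 bp
  10473 − 9360 = 1113 bp
  wrap: 10843 − 10473 + 4729 = 5099 bp
Sorted largest to smallest: 5099, 2295, 1168, 1168, 1113 bp.

5099, 2295, 1168, 1168, 1113 bp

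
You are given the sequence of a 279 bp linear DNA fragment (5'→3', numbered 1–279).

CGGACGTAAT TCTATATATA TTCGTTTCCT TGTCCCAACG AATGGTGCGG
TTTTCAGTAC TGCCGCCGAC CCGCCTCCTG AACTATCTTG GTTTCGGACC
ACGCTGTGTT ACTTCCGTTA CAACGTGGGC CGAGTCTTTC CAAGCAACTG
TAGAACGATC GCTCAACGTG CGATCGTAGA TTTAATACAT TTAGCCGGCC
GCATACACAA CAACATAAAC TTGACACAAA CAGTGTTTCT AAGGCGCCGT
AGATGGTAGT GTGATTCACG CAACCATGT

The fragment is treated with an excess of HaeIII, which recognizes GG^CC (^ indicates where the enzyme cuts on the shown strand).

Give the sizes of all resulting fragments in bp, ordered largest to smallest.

129, 81, 69 bp

HaeIII sites (GGCC) start at positions 128, 197.
HaeIII cuts after base 2 of each site, so after positions 129, 198.
Linear molecule, 2 cuts → 3 fragments:
  1–129 → 129 bp
  130–198 → 69 bp
  199–279 → 81 bp
Sorted largest to smallest: 129, 81, 69 bp.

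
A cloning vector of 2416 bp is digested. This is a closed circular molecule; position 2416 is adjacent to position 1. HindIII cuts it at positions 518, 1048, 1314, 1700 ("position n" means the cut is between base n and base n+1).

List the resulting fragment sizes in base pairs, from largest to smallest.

1234, 530, 386, 266 bp

Circular molecule, 4 cuts → 4 fragments:
  1048 − 518 = 530 bp
  1314 − 1048 = 266 bp
  1700 − 1314 = 386 bp
  wrap: 2416 − 1700 + 518 = 1234 bp
Sorted largest to smallest: 1234, 530, 386, 266 bp.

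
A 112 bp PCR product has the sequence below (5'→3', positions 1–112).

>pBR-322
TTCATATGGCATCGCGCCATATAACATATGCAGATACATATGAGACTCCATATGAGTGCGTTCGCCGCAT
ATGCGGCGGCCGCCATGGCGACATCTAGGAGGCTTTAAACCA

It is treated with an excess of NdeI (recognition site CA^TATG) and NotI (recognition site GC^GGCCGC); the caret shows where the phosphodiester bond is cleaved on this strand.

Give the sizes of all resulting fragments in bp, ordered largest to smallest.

35, 22, 19, 12, 12, 8, 4 bp

NdeI sites (CATATG) start at positions 3, 25, 37, 49, 68.
NdeI cuts after base 2 of each site, so after positions 4, 26, 38, 50, 69.
The NotI site (GCGGCCGC) starts at position 76.
NotI cuts after base 2 of each site, so after position 77.
Combined cut positions: 4, 26, 38, 50, 69, 77.
Linear molecule, 6 cuts → 7 fragments:
  1–4 → 4 bp
  5–26 → 22 bp
  27–38 → 12 bp
  39–50 → 12 bp
  51–69 → 19 bp
  70–77 → 8 bp
  78–112 → 35 bp
Sorted largest to smallest: 35, 22, 19, 12, 12, 8, 4 bp.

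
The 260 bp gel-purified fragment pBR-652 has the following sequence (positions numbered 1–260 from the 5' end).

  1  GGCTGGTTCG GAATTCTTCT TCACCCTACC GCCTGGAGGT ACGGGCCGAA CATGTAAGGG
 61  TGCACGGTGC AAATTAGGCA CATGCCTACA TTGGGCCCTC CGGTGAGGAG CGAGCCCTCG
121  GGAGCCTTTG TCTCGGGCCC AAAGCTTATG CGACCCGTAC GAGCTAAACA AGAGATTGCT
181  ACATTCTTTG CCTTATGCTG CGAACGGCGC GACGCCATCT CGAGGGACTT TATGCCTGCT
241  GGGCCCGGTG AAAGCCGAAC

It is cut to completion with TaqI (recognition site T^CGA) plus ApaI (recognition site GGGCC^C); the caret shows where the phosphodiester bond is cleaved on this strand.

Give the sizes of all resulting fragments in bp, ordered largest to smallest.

97, 81, 42, 25, 15 bp

The TaqI site (TCGA) starts at position 220.
TaqI cuts after the first base of each site, so after position 220.
ApaI sites (GGGCCC) start at positions 93, 135, 241.
ApaI cuts after base 5 of each site (before the last base), so after positions 97, 139, 245.
Combined cut positions: 97, 139, 220, 245.
Linear molecule, 4 cuts → 5 fragments:
  1–97 → 97 bp
  98–139 → 42 bp
  140–220 → 81 bp
  221–245 → 25 bp
  246–260 → 15 bp
Sorted largest to smallest: 97, 81, 42, 25, 15 bp.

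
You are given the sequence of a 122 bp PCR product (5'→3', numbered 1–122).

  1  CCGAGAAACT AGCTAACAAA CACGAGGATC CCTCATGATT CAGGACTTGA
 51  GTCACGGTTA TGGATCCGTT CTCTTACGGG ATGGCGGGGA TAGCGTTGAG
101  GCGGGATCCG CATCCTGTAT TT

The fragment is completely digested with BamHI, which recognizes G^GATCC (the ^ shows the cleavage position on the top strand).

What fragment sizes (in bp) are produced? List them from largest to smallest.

BamHI sites (GGATCC) start at positions 26, 62, 104.
BamHI cuts after the first base of each site, so after positions 26, 62, 104.
Linear molecule, 3 cuts → 4 fragments:
  1–26 → 26 bp
  27–62 → 36 bp
  63–104 → 42 bp
  105–122 → 18 bp
Sorted largest to smallest: 42, 36, 26, 18 bp.

42, 36, 26, 18 bp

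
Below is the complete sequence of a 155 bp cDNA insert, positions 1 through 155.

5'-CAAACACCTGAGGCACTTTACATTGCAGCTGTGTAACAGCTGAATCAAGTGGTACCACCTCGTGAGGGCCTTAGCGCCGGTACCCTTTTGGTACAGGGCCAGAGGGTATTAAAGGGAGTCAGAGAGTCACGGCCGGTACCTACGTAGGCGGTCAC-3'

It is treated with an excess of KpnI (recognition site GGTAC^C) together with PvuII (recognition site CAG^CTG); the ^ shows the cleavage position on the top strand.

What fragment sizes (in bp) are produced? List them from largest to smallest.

56, 28, 28, 16, 16, 11 bp

KpnI sites (GGTACC) start at positions 51, 79, 135.
KpnI cuts after base 5 of each site (before the last base), so after positions 55, 83, 139.
PvuII sites (CAGCTG) start at positions 26, 37.
PvuII cuts after base 3 of each site, so after positions 28, 39.
Combined cut positions: 28, 39, 55, 83, 139.
Linear molecule, 5 cuts → 6 fragments:
  1–28 → 28 bp
  29–39 → 11 bp
  40–55 → 16 bp
  56–83 → 28 bp
  84–139 → 56 bp
  140–155 → 16 bp
Sorted largest to smallest: 56, 28, 28, 16, 16, 11 bp.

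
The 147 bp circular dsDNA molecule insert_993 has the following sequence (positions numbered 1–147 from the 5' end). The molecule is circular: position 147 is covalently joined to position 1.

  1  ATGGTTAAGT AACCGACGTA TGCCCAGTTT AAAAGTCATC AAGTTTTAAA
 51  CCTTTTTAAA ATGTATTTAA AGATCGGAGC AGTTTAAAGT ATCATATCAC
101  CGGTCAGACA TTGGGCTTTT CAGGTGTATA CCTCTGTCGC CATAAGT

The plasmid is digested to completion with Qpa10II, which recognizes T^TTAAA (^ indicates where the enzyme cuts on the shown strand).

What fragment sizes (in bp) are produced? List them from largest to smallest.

92, 17, 17, 11, 10 bp

Qpa10II sites (TTTAAA) start at positions 28, 45, 55, 66, 83.
Qpa10II cuts after the first base of each site, so after positions 28, 45, 55, 66, 83.
Circular molecule, 5 cuts → 5 fragments:
  29–45 → 17 bp
  46–55 → 10 bp
  56–66 → 11 bp
  67–83 → 17 bp
  84–147 then 1–28 → 64 + 28 = 92 bp
Sorted largest to smallest: 92, 17, 17, 11, 10 bp.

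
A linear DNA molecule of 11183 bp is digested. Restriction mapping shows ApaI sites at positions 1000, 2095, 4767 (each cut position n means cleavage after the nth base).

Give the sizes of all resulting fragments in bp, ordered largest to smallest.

6416, 2672, 1095, 1000 bp

Linear molecule, 3 cuts → 4 fragments:
  1000 − 0 = 1000 bp
  2095 − 1000 = 1095 bp
  4767 − 2095 = 2672 bp
  11183 − 4767 = 6416 bp
Sorted largest to smallest: 6416, 2672, 1095, 1000 bp.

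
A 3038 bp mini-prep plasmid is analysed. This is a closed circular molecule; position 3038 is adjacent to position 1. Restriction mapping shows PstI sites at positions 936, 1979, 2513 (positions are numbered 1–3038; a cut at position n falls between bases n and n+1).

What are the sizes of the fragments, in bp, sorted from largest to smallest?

Circular molecule, 3 cuts → 3 fragments:
  1979 − 936 = 1043 bp
  2513 − 1979 = 534 bp
  wrap: 3038 − 2513 + 936 = 1461 bp
Sorted largest to smallest: 1461, 1043, 534 bp.

1461, 1043, 534 bp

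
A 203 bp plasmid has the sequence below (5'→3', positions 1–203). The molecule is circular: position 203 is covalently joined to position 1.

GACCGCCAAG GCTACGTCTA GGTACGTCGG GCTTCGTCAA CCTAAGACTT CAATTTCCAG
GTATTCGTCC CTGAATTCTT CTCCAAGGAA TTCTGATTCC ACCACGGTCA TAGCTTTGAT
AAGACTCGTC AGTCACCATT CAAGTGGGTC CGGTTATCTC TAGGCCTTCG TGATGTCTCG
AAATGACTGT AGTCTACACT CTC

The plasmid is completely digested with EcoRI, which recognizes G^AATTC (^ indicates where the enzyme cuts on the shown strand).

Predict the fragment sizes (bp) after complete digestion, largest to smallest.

EcoRI sites (GAATTC) start at positions 73, 88.
EcoRI cuts after the first base of each site, so after positions 73, 88.
Circular molecule, 2 cuts → 2 fragments:
  74–88 → 15 bp
  89–203 then 1–73 → 115 + 73 = 188 bp
Sorted largest to smallest: 188, 15 bp.

188, 15 bp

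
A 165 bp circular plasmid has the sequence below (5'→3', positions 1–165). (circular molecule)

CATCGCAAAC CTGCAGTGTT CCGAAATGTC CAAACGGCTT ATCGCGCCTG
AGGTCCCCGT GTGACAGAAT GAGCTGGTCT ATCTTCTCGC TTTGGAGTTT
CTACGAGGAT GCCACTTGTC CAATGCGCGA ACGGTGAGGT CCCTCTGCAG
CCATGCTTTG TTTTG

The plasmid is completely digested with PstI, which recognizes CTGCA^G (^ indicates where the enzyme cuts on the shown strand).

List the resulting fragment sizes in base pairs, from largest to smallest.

PstI sites (CTGCAG) start at positions 11, 145.
PstI cuts after base 5 of each site (before the last base), so after positions 15, 149.
Circular molecule, 2 cuts → 2 fragments:
  16–149 → 134 bp
  150–165 then 1–15 → 16 + 15 = 31 bp
Sorted largest to smallest: 134, 31 bp.

134, 31 bp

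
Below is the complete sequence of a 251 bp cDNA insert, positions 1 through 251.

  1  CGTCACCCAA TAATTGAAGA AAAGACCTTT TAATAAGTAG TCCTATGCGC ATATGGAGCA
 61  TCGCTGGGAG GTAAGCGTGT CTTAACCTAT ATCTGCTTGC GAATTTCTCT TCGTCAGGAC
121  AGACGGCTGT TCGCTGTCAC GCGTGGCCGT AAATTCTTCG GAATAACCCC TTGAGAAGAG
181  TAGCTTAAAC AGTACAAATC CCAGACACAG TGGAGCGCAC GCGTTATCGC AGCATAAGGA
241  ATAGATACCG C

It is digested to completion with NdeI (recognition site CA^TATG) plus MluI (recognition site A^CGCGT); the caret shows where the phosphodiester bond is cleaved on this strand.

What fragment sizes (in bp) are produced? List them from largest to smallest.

The NdeI site (CATATG) starts at position 50.
NdeI cuts after base 2 of each site, so after position 51.
MluI sites (ACGCGT) start at positions 139, 219.
MluI cuts after the first base of each site, so after positions 139, 219.
Combined cut positions: 51, 139, 219.
Linear molecule, 3 cuts → 4 fragments:
  1–51 → 51 bp
  52–139 → 88 bp
  140–219 → 80 bp
  220–251 → 32 bp
Sorted largest to smallest: 88, 80, 51, 32 bp.

88, 80, 51, 32 bp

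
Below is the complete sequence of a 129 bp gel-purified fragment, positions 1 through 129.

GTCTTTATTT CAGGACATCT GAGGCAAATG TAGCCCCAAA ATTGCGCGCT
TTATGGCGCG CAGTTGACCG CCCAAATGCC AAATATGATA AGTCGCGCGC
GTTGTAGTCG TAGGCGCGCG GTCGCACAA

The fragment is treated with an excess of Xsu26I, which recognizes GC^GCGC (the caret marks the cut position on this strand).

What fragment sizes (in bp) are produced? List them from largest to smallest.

45, 39, 19, 14, 12 bp

Xsu26I sites (GCGCGC) start at positions 44, 56, 95, 114.
Xsu26I cuts after base 2 of each site, so after positions 45, 57, 96, 115.
Linear molecule, 4 cuts → 5 fragments:
  1–45 → 45 bp
  46–57 → 12 bp
  58–96 → 39 bp
  97–115 → 19 bp
  116–129 → 14 bp
Sorted largest to smallest: 45, 39, 19, 14, 12 bp.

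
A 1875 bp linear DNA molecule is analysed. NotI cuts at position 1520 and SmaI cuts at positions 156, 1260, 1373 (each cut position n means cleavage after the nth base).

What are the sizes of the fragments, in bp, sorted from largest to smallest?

1104, 355, 156, 147, 113 bp

Combined cut positions (sorted): 156, 1260, 1373, 1520.
Linear molecule, 4 cuts → 5 fragments:
  156 − 0 = 156 bp
  1260 − 156 = 1104 bp
  1373 − 1260 = 113 bp
  1520 − 1373 = 147 bp
  1875 − 1520 = 355 bp
Sorted largest to smallest: 1104, 355, 156, 147, 113 bp.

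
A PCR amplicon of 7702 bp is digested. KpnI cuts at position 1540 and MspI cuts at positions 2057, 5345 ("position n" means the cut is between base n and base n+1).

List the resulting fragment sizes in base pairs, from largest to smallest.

Combined cut positions (sorted): 1540, 2057, 5345.
Linear molecule, 3 cuts → 4 fragments:
  1540 − 0 = 1540 bp
  2057 − 1540 = 517 bp
  5345 − 2057 = 3288 bp
  7702 − 5345 = 2357 bp
Sorted largest to smallest: 3288, 2357, 1540, 517 bp.

3288, 2357, 1540, 517 bp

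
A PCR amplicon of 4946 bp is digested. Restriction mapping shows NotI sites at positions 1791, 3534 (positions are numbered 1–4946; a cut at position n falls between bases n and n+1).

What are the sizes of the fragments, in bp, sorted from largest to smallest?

1791, 1743, 1412 bp

Linear molecule, 2 cuts → 3 fragments:
  1791 − 0 = 1791 bp
  3534 − 1791 = 1743 bp
  4946 − 3534 = 1412 bp
Sorted largest to smallest: 1791, 1743, 1412 bp.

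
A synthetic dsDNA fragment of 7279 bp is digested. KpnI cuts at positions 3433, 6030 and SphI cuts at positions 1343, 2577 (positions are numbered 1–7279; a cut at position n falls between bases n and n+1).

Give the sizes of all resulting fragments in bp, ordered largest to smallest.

Combined cut positions (sorted): 1343, 2577, 3433, 6030.
Linear molecule, 4 cuts → 5 fragments:
  1343 − 0 = 1343 bp
  2577 − 1343 = 1234 bp
  3433 − 2577 = 856 bp
  6030 − 3433 = 2597 bp
  7279 − 6030 = 1249 bp
Sorted largest to smallest: 2597, 1343, 1249, 1234, 856 bp.

2597, 1343, 1249, 1234, 856 bp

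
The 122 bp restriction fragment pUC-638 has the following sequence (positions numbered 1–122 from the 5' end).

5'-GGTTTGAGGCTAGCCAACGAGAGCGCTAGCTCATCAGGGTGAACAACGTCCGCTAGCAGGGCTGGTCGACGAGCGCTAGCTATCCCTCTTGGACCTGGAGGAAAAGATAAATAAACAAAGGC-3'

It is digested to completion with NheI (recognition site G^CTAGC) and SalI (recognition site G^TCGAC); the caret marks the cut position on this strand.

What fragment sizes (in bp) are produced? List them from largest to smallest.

NheI sites (GCTAGC) start at positions 9, 25, 52, 75.
NheI cuts after the first base of each site, so after positions 9, 25, 52, 75.
The SalI site (GTCGAC) starts at position 65.
SalI cuts after the first base of each site, so after position 65.
Combined cut positions: 9, 25, 52, 65, 75.
Linear molecule, 5 cuts → 6 fragments:
  1–9 → 9 bp
  10–25 → 16 bp
  26–52 → 27 bp
  53–65 → 13 bp
  66–75 → 10 bp
  76–122 → 47 bp
Sorted largest to smallest: 47, 27, 16, 13, 10, 9 bp.

47, 27, 16, 13, 10, 9 bp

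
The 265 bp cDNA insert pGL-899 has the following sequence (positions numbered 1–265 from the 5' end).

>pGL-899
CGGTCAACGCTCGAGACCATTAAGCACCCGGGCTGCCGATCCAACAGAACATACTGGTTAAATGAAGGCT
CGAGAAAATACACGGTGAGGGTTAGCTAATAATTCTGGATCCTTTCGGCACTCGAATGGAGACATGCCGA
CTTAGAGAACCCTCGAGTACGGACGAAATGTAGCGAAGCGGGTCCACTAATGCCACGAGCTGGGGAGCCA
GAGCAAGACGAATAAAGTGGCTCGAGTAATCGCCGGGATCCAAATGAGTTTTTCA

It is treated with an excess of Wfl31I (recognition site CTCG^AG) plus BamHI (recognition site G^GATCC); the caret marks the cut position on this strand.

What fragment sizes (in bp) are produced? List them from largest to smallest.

79, 59, 48, 35, 19, 13, 12 bp

Wfl31I sites (CTCGAG) start at positions 10, 69, 152, 231.
Wfl31I cuts after base 4 of each site, so after positions 13, 72, 155, 234.
BamHI sites (GGATCC) start at positions 107, 246.
BamHI cuts after the first base of each site, so after positions 107, 246.
Combined cut positions: 13, 72, 107, 155, 234, 246.
Linear molecule, 6 cuts → 7 fragments:
  1–13 → 13 bp
  14–72 → 59 bp
  73–107 → 35 bp
  108–155 → 48 bp
  156–234 → 79 bp
  235–246 → 12 bp
  247–265 → 19 bp
Sorted largest to smallest: 79, 59, 48, 35, 19, 13, 12 bp.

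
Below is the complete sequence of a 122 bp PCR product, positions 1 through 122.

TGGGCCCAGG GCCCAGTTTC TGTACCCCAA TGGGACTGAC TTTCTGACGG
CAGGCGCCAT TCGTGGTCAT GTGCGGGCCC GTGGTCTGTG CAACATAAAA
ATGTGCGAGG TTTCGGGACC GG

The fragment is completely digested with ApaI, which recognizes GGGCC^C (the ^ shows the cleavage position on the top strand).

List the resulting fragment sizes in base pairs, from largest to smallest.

ApaI sites (GGGCCC) start at positions 2, 9, 75.
ApaI cuts after base 5 of each site (before the last base), so after positions 6, 13, 79.
Linear molecule, 3 cuts → 4 fragments:
  1–6 → 6 bp
  7–13 → 7 bp
  14–79 → 66 bp
  80–122 → 43 bp
Sorted largest to smallest: 66, 43, 7, 6 bp.

66, 43, 7, 6 bp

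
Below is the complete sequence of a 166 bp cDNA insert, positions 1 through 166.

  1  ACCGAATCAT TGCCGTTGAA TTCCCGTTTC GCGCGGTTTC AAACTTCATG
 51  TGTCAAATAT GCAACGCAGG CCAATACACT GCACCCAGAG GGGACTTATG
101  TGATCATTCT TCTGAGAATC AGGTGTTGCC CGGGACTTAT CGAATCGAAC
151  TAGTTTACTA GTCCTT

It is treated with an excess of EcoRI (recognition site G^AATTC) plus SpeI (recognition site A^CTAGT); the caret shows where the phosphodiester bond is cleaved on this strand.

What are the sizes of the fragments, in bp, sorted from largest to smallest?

131, 18, 9, 8 bp

The EcoRI site (GAATTC) starts at position 18.
EcoRI cuts after the first base of each site, so after position 18.
SpeI sites (ACTAGT) start at positions 149, 157.
SpeI cuts after the first base of each site, so after positions 149, 157.
Combined cut positions: 18, 149, 157.
Linear molecule, 3 cuts → 4 fragments:
  1–18 → 18 bp
  19–149 → 131 bp
  150–157 → 8 bp
  158–166 → 9 bp
Sorted largest to smallest: 131, 18, 9, 8 bp.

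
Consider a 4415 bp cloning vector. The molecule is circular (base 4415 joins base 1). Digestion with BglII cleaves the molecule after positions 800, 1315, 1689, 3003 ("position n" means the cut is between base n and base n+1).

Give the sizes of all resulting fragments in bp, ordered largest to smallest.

Circular molecule, 4 cuts → 4 fragments:
  1315 − 800 = 515 bp
  1689 − 1315 = 374 bp
  3003 − 1689 = 1314 bp
  wrap: 4415 − 3003 + 800 = 2212 bp
Sorted largest to smallest: 2212, 1314, 515, 374 bp.

2212, 1314, 515, 374 bp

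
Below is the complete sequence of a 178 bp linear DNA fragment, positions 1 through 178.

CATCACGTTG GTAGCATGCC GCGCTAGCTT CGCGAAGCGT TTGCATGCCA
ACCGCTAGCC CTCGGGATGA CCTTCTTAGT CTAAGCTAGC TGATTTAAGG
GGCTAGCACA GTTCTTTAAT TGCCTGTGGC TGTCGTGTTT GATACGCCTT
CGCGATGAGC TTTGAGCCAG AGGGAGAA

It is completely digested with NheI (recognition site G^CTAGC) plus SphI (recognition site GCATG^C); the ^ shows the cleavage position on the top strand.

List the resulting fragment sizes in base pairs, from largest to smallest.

76, 31, 24, 18, 17, 7, 5 bp

NheI sites (GCTAGC) start at positions 23, 54, 85, 102.
NheI cuts after the first base of each site, so after positions 23, 54, 85, 102.
SphI sites (GCATGC) start at positions 14, 43.
SphI cuts after base 5 of each site (before the last base), so after positions 18, 47.
Combined cut positions: 18, 23, 47, 54, 85, 102.
Linear molecule, 6 cuts → 7 fragments:
  1–18 → 18 bp
  19–23 → 5 bp
  24–47 → 24 bp
  48–54 → 7 bp
  55–85 → 31 bp
  86–102 → 17 bp
  103–178 → 76 bp
Sorted largest to smallest: 76, 31, 24, 18, 17, 7, 5 bp.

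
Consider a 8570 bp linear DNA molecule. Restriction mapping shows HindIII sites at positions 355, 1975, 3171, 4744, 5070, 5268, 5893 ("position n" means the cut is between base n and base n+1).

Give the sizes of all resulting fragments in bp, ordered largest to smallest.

2677, 1620, 1573, 1196, 625, 355, 326, 198 bp

Linear molecule, 7 cuts → 8 fragments:
  355 − 0 = 355 bp
  1975 − 355 = 1620 bp
  3171 − 1975 = 1196 bp
  4744 − 3171 = 1573 bp
  5070 − 4744 = 326 bp
  5268 − 5070 = 198 bp
  5893 − 5268 = 625 bp
  8570 − 5893 = 2677 bp
Sorted largest to smallest: 2677, 1620, 1573, 1196, 625, 355, 326, 198 bp.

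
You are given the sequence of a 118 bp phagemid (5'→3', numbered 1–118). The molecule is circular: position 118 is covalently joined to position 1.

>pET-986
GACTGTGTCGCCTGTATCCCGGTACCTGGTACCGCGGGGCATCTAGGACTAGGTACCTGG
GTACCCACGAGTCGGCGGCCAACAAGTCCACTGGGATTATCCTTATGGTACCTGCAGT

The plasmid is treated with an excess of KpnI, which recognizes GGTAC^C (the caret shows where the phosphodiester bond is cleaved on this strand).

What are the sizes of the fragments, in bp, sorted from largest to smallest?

KpnI sites (GGTACC) start at positions 21, 28, 52, 60, 107.
KpnI cuts after base 5 of each site (before the last base), so after positions 25, 32, 56, 64, 111.
Circular molecule, 5 cuts → 5 fragments:
  26–32 → 7 bp
  33–56 → 24 bp
  57–64 → 8 bp
  65–111 → 47 bp
  112–118 then 1–25 → 7 + 25 = 32 bp
Sorted largest to smallest: 47, 32, 24, 8, 7 bp.

47, 32, 24, 8, 7 bp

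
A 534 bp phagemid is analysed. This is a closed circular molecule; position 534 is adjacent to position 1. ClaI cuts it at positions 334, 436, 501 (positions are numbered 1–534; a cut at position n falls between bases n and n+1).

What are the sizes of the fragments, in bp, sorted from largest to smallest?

367, 102, 65 bp

Circular molecule, 3 cuts → 3 fragments:
  436 − 334 = 102 bp
  501 − 436 = 65 bp
  wrap: 534 − 501 + 334 = 367 bp
Sorted largest to smallest: 367, 102, 65 bp.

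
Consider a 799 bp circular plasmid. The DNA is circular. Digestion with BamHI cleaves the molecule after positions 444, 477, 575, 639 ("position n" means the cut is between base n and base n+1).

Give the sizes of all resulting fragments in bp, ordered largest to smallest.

Circular molecule, 4 cuts → 4 fragments:
  477 − 444 = 33 bp
  575 − 477 = 98 bp
  639 − 575 = 64 bp
  wrap: 799 − 639 + 444 = 604 bp
Sorted largest to smallest: 604, 98, 64, 33 bp.

604, 98, 64, 33 bp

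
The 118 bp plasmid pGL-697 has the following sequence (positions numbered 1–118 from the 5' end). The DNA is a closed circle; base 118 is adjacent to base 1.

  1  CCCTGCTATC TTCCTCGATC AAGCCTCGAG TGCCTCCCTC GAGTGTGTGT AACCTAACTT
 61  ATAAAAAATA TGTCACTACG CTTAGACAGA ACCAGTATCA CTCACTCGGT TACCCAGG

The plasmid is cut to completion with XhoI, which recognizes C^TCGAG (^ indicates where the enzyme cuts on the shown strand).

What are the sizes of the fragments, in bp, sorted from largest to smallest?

XhoI sites (CTCGAG) start at positions 25, 38.
XhoI cuts after the first base of each site, so after positions 25, 38.
Circular molecule, 2 cuts → 2 fragments:
  26–38 → 13 bp
  39–118 then 1–25 → 80 + 25 = 105 bp
Sorted largest to smallest: 105, 13 bp.

105, 13 bp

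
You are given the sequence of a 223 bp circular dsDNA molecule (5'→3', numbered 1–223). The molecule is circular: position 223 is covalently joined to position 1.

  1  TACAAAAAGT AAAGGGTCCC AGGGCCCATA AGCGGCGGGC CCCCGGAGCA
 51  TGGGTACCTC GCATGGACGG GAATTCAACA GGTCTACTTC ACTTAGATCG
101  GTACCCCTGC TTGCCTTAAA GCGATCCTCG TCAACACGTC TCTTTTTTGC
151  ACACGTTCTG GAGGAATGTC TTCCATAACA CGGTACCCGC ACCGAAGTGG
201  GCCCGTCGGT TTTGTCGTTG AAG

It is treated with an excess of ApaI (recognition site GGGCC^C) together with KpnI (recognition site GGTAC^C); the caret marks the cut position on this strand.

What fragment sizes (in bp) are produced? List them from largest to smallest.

ApaI sites (GGGCCC) start at positions 22, 37, 199.
ApaI cuts after base 5 of each site (before the last base), so after positions 26, 41, 203.
KpnI sites (GGTACC) start at positions 53, 100, 182.
KpnI cuts after base 5 of each site (before the last base), so after positions 57, 104, 186.
Combined cut positions: 26, 41, 57, 104, 186, 203.
Circular molecule, 6 cuts → 6 fragments:
  27–41 → 15 bp
  42–57 → 16 bp
  58–104 → 47 bp
  105–186 → 82 bp
  187–203 → 17 bp
  204–223 then 1–26 → 20 + 26 = 46 bp
Sorted largest to smallest: 82, 47, 46, 17, 16, 15 bp.

82, 47, 46, 17, 16, 15 bp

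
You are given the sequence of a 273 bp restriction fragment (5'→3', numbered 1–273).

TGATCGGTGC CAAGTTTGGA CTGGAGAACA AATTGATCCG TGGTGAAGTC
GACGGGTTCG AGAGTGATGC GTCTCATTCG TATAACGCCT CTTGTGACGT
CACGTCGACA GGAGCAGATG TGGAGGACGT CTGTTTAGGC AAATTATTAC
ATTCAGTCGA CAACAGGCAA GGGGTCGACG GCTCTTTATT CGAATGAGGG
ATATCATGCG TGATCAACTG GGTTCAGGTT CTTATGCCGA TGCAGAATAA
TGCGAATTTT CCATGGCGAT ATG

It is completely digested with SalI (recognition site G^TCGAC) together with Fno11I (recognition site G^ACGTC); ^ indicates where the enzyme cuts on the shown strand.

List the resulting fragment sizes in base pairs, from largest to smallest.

SalI sites (GTCGAC) start at positions 48, 104, 156, 174.
SalI cuts after the first base of each site, so after positions 48, 104, 156, 174.
Fno11I sites (GACGTC) start at positions 96, 126.
Fno11I cuts after the first base of each site, so after positions 96, 126.
Combined cut positions: 48, 96, 104, 126, 156, 174.
Linear molecule, 6 cuts → 7 fragments:
  1–48 → 48 bp
  49–96 → 48 bp
  97–104 → 8 bp
  105–126 → 22 bp
  127–156 → 30 bp
  157–174 → 18 bp
  175–273 → 99 bp
Sorted largest to smallest: 99, 48, 48, 30, 22, 18, 8 bp.

99, 48, 48, 30, 22, 18, 8 bp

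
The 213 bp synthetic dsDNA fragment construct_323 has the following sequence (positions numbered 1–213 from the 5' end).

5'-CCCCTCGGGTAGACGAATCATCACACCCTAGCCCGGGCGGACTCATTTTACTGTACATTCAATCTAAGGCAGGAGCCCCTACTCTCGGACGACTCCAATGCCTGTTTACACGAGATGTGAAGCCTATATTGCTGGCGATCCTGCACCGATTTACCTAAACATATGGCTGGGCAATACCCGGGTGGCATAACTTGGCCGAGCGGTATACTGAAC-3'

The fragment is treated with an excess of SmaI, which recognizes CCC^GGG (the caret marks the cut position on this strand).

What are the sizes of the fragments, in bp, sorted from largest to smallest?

145, 34, 34 bp

SmaI sites (CCCGGG) start at positions 32, 177.
SmaI cuts after base 3 of each site, so after positions 34, 179.
Linear molecule, 2 cuts → 3 fragments:
  1–34 → 34 bp
  35–179 → 145 bp
  180–213 → 34 bp
Sorted largest to smallest: 145, 34, 34 bp.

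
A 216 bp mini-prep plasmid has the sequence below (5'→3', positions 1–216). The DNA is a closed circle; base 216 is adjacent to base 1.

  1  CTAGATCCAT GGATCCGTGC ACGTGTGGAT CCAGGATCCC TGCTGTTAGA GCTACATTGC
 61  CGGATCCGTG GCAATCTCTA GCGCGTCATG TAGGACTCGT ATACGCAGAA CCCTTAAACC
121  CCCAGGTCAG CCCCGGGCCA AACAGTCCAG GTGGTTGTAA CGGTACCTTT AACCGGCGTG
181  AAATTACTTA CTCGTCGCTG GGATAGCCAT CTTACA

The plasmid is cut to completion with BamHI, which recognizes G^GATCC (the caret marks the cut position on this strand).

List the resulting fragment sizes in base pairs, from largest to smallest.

165, 28, 16, 7 bp

BamHI sites (GGATCC) start at positions 11, 27, 34, 62.
BamHI cuts after the first base of each site, so after positions 11, 27, 34, 62.
Circular molecule, 4 cuts → 4 fragments:
  12–27 → 16 bp
  28–34 → 7 bp
  35–62 → 28 bp
  63–216 then 1–11 → 154 + 11 = 165 bp
Sorted largest to smallest: 165, 28, 16, 7 bp.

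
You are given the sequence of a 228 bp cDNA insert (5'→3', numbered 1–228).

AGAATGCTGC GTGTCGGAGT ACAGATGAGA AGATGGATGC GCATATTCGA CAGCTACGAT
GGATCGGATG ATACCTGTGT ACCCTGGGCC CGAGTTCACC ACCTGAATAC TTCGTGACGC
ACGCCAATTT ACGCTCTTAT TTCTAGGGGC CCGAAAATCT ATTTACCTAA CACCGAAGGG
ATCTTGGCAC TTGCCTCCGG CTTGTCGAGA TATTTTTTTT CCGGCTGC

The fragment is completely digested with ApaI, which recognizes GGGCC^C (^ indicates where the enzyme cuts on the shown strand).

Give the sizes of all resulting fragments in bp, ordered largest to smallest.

90, 77, 61 bp

ApaI sites (GGGCCC) start at positions 86, 147.
ApaI cuts after base 5 of each site (before the last base), so after positions 90, 151.
Linear molecule, 2 cuts → 3 fragments:
  1–90 → 90 bp
  91–151 → 61 bp
  152–228 → 77 bp
Sorted largest to smallest: 90, 77, 61 bp.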